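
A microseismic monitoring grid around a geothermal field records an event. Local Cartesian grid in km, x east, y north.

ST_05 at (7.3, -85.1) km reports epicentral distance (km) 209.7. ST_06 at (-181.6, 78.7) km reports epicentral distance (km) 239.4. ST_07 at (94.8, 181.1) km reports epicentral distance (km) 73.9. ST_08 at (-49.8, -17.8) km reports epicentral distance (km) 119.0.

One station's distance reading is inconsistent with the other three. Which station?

ST_08

Solve using three stations at a time. Using ST_05, ST_06, ST_07 (subtract circle equations pairwise → linear system) gives (x, y) ≈ (54.3, 119.3).
Distances from that point to each station vs reported:
  ST_05: calculated 209.7 vs reported 209.7 → residual 0.0 km
  ST_06: calculated 239.4 vs reported 239.4 → residual 0.0 km
  ST_07: calculated 73.9 vs reported 73.9 → residual 0.0 km
  ST_08: calculated 172.1 vs reported 119.0 → residual 53.1 km
ST_05, ST_06, ST_07 are mutually consistent (residuals ≈ 0); ST_08 is off by 53.1 km.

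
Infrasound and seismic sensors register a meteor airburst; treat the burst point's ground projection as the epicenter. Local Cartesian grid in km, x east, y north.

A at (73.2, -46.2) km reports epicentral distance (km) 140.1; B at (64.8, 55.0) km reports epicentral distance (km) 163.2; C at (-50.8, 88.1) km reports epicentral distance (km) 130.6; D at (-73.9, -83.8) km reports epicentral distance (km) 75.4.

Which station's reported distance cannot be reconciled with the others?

D

Solve using three stations at a time. Using A, B, C (subtract circle equations pairwise → linear system) gives (x, y) ≈ (-66.8, -41.5).
Distances from that point to each station vs reported:
  A: calculated 140.1 vs reported 140.1 → residual 0.0 km
  B: calculated 163.2 vs reported 163.2 → residual 0.0 km
  C: calculated 130.6 vs reported 130.6 → residual 0.0 km
  D: calculated 42.9 vs reported 75.4 → residual 32.5 km
A, B, C are mutually consistent (residuals ≈ 0); D is off by 32.5 km.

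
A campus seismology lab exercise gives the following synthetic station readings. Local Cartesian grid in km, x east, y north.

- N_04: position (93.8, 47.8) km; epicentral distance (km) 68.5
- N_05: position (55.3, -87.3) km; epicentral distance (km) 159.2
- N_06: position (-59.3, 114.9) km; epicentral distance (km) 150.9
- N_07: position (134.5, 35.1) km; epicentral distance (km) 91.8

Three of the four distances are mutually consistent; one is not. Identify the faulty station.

Solve using three stations at a time. Using N_04, N_06, N_07 (subtract circle equations pairwise → linear system) gives (x, y) ≈ (91.7, 116.4).
Distances from that point to each station vs reported:
  N_04: calculated 68.6 vs reported 68.5 → residual 0.1 km
  N_05: calculated 206.9 vs reported 159.2 → residual 47.7 km
  N_06: calculated 151.0 vs reported 150.9 → residual 0.1 km
  N_07: calculated 91.9 vs reported 91.8 → residual 0.1 km
N_04, N_06, N_07 are mutually consistent (residuals ≈ 0); N_05 is off by 47.7 km.

N_05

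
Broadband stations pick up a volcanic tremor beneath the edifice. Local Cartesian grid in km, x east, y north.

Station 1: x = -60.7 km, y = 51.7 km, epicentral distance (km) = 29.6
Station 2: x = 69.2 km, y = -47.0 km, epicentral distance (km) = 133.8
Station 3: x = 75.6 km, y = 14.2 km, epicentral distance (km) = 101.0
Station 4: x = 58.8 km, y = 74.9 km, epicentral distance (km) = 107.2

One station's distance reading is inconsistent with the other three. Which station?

Station 3

Solve using three stations at a time. Using Station 1, Station 2, Station 4 (subtract circle equations pairwise → linear system) gives (x, y) ≈ (-39.2, 31.4).
Distances from that point to each station vs reported:
  Station 1: calculated 29.6 vs reported 29.6 → residual 0.0 km
  Station 2: calculated 133.8 vs reported 133.8 → residual 0.0 km
  Station 3: calculated 116.1 vs reported 101.0 → residual 15.1 km
  Station 4: calculated 107.2 vs reported 107.2 → residual 0.0 km
Station 1, Station 2, Station 4 are mutually consistent (residuals ≈ 0); Station 3 is off by 15.1 km.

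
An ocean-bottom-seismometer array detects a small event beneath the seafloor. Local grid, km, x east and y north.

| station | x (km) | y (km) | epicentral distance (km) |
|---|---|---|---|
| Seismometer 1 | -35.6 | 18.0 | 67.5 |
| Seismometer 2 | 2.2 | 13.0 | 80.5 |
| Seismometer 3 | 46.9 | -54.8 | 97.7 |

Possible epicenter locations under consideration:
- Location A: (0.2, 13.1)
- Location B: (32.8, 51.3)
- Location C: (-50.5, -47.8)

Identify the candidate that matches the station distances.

For each candidate, compare |candidate − station| to the reported distance:
Location A: residuals Seismometer 1 31.4, Seismometer 2 78.5, Seismometer 3 15.3 → max 78.5 km
Location B: residuals Seismometer 1 8.6, Seismometer 2 31.5, Seismometer 3 9.3 → max 31.5 km
Location C: residuals Seismometer 1 0.0, Seismometer 2 0.0, Seismometer 3 0.0 → max 0.0 km
Only Location C has all residuals ≈ 0.

Location C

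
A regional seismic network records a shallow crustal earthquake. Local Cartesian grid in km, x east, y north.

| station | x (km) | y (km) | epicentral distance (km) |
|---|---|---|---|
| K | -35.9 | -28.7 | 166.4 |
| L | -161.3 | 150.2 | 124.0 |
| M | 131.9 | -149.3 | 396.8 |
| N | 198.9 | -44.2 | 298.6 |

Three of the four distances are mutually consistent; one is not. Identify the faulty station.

Solve using three stations at a time. Using K, L, N (subtract circle equations pairwise → linear system) gives (x, y) ≈ (-37.9, 137.7).
Distances from that point to each station vs reported:
  K: calculated 166.4 vs reported 166.4 → residual 0.0 km
  L: calculated 124.0 vs reported 124.0 → residual 0.0 km
  M: calculated 333.5 vs reported 396.8 → residual 63.3 km
  N: calculated 298.6 vs reported 298.6 → residual 0.0 km
K, L, N are mutually consistent (residuals ≈ 0); M is off by 63.3 km.

M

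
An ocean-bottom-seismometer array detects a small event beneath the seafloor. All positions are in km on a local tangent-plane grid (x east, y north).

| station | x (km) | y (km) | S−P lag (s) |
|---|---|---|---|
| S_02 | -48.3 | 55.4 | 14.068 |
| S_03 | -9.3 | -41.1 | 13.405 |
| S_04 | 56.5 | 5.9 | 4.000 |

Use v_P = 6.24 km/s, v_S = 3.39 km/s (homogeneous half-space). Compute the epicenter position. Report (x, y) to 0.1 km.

(54.2, 35.5)

Distance from S−P lag: d = Δt · v_P v_S / (v_P − v_S) = Δt · (6.24·3.39)/(6.24−3.39) ≈ 7.4223·Δt.
So d_S_02 = 104.42, d_S_03 = 99.50, d_S_04 = 29.69 km.
Circle about each station: (x + 48.3)² + (y − 55.4)² = 104.42²; (x + 9.3)² + (y + 41.1)² = 99.50²; (x − 56.5)² + (y − 5.9)² = 29.69².
Subtracting the S_02 equation from the S_03 and S_04 equations removes the quadratic terms:
78.0 x − 193.0 y = -2623.06
209.6 x − 99.0 y = 7847.05
Solving the 2×2 system: x ≈ 54.2, y ≈ 35.5 km.
Check against S_02 (with the unrounded x, y): √((x + 48.3)²+(y − 55.4)²) = 104.42 ≈ 104.42 km. ✓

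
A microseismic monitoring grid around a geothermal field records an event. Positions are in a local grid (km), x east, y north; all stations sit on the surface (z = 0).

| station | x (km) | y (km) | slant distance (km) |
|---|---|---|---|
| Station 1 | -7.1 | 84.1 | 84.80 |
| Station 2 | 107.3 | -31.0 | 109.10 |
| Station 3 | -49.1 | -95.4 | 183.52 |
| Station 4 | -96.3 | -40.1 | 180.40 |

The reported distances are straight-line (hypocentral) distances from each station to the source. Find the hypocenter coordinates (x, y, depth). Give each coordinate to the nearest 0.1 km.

Each station gives a sphere (x−x_i)² + (y−y_i)² + z² = d_i² (stations at z=0).
Subtracting the Station 1 sphere from Station 2 and Station 3: z² cancels, leaving linear equations in x and y:
228.8 x − 230.2 y = 639.30
-84.0 x − 359.0 y = -22099.80
Solving: x ≈ 52.395, y ≈ 49.300 km (keep extra digits for the depth step; rounded: 52.4, 49.3).
Then from the Station 1 sphere: z² = 84.80² − (x + 7.1)² − (y − 84.1)² with x = 52.395, y = 49.300, so z ≈ 49.400 ≈ 49.4 km.

x ≈ 52.4 km, y ≈ 49.3 km, depth ≈ 49.4 km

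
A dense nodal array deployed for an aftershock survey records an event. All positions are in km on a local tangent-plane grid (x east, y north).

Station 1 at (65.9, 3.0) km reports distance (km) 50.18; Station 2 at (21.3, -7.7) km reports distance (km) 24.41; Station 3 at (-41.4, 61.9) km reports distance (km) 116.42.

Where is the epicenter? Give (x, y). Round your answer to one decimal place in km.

Circle about each station: (x − 65.9)² + (y − 3.0)² = 50.18²; (x − 21.3)² + (y + 7.7)² = 24.41²; (x + 41.4)² + (y − 61.9)² = 116.42².
Subtracting the Station 1 equation from the Station 2 and Station 3 equations removes the quadratic terms:
-89.2 x − 21.4 y = -1916.65
-214.6 x + 117.8 y = -9841.82
Solving the 2×2 system: x ≈ 28.9, y ≈ -30.9 km.

x ≈ 28.9 km, y ≈ -30.9 km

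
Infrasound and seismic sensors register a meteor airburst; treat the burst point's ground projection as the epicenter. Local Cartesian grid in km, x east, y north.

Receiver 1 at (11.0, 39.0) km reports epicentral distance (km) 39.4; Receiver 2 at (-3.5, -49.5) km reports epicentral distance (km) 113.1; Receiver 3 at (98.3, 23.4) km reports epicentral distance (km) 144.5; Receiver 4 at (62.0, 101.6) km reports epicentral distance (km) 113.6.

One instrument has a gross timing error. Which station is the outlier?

Solve using three stations at a time. Using Receiver 2, Receiver 3, Receiver 4 (subtract circle equations pairwise → linear system) gives (x, y) ≈ (-42.3, 56.7).
Distances from that point to each station vs reported:
  Receiver 1: calculated 56.1 vs reported 39.4 → residual 16.7 km
  Receiver 2: calculated 113.0 vs reported 113.1 → residual 0.1 km
  Receiver 3: calculated 144.4 vs reported 144.5 → residual 0.1 km
  Receiver 4: calculated 113.5 vs reported 113.6 → residual 0.1 km
Receiver 2, Receiver 3, Receiver 4 are mutually consistent (residuals ≈ 0); Receiver 1 is off by 16.7 km.

Receiver 1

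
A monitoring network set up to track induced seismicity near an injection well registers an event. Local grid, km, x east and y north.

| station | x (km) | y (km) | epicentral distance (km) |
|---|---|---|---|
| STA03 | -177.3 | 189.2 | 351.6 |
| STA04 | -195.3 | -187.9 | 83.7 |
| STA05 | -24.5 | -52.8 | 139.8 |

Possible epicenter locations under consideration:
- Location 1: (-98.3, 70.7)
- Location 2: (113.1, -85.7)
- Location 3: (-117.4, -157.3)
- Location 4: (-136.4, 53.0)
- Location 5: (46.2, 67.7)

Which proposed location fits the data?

For each candidate, compare |candidate − station| to the reported distance:
Location 1: residuals STA03 209.2, STA04 192.5, STA05 4.1 → max 209.2 km
Location 2: residuals STA03 48.3, STA04 241.2, STA05 1.7 → max 241.2 km
Location 3: residuals STA03 0.0, STA04 0.0, STA05 0.0 → max 0.0 km
Location 4: residuals STA03 209.4, STA04 164.3, STA05 14.2 → max 209.4 km
Location 5: residuals STA03 97.2, STA04 267.9, STA05 0.1 → max 267.9 km
Only Location 3 has all residuals ≈ 0.

Location 3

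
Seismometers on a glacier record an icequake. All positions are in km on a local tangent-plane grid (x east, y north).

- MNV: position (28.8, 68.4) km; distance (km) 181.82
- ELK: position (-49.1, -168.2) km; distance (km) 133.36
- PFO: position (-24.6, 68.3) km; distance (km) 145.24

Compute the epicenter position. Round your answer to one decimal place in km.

Circle about each station: (x − 28.8)² + (y − 68.4)² = 181.82²; (x + 49.1)² + (y + 168.2)² = 133.36²; (x + 24.6)² + (y − 68.3)² = 145.24².
Subtracting the MNV equation from the ELK and PFO equations removes the quadratic terms:
-155.8 x − 473.2 y = 40467.67
-106.8 x − 0.2 y = 11725.90
Solving the 2×2 system: x ≈ -109.7, y ≈ -49.4 km.
Check against MNV (with the unrounded x, y): √((x − 28.8)²+(y − 68.4)²) = 181.82 ≈ 181.82 km. ✓

-109.7 km east, -49.4 km north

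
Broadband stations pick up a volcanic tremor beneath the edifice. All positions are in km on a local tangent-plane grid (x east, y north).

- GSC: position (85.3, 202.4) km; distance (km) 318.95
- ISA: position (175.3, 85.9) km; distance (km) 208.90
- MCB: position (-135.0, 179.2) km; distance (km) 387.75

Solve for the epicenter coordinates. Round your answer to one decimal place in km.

x ≈ 117.7 km, y ≈ -114.9 km

Circle about each station: (x − 85.3)² + (y − 202.4)² = 318.95²; (x − 175.3)² + (y − 85.9)² = 208.90²; (x + 135.0)² + (y − 179.2)² = 387.75².
Subtracting pairs of circle equations eliminates x²+y² and gives linear equations (the radical axes):
180.0 x − 233.0 y = 47956.94
-440.6 x − 46.4 y = -46525.17
Solving the 2×2 system: x ≈ 117.7, y ≈ -114.9 km.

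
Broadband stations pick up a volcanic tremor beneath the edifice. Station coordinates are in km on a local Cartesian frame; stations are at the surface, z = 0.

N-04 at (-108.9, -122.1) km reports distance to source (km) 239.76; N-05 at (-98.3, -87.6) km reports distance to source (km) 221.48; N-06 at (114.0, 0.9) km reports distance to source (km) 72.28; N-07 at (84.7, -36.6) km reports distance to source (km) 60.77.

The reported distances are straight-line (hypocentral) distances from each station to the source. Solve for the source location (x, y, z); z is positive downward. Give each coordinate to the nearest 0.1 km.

(113.6, -49.4, 51.9)

Each station gives a sphere (x−x_i)² + (y−y_i)² + z² = d_i² (stations at z=0).
Subtracting the N-04 sphere from N-05 and N-06: z² cancels, leaving linear equations in x and y:
21.2 x + 69.0 y = -999.50
445.8 x + 246.0 y = 38489.65
Solving: x ≈ 113.590, y ≈ -49.386 km (keep extra digits for the depth step; rounded: 113.6, -49.4).
Then from the N-04 sphere: z² = 239.76² − (x + 108.9)² − (y + 122.1)² with x = 113.590, y = -49.386, so z ≈ 51.920 ≈ 51.9 km.
Check against N-07 (with the unrounded solution): distance 60.78 ≈ 60.77 km. ✓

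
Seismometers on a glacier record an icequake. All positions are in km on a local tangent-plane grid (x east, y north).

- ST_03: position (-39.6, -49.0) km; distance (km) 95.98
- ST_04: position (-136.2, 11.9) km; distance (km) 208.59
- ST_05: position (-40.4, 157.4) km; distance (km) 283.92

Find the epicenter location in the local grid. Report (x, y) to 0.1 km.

Circle about each station: (x + 39.6)² + (y + 49.0)² = 95.98²; (x + 136.2)² + (y − 11.9)² = 208.59²; (x + 40.4)² + (y − 157.4)² = 283.92².
Subtracting the ST_03 equation from the ST_04 and ST_05 equations removes the quadratic terms:
-193.2 x + 121.8 y = -19574.74
-1.6 x + 412.8 y = -48960.65
Solving the 2×2 system: x ≈ 26.6, y ≈ -118.5 km.
Check against ST_03 (with the unrounded x, y): √((x + 39.6)²+(y + 49.0)²) = 95.99 ≈ 95.98 km. ✓

(26.6, -118.5)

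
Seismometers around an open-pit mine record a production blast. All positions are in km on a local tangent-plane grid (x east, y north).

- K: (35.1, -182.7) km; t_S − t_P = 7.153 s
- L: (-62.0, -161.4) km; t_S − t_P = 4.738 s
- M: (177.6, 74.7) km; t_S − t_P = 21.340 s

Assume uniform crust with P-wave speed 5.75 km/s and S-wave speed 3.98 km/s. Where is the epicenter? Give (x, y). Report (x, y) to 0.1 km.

x ≈ -25.1 km, y ≈ -112.5 km

Distance from S−P lag: d = Δt · v_P v_S / (v_P − v_S) = Δt · (5.75·3.98)/(5.75−3.98) ≈ 12.9294·Δt.
So d_K = 92.48, d_L = 61.26, d_M = 275.91 km.
Circle about each station: (x − 35.1)² + (y + 182.7)² = 92.48²; (x + 62.0)² + (y + 161.4)² = 61.26²; (x − 177.6)² + (y − 74.7)² = 275.91².
Subtracting the K equation from the L and M equations removes the quadratic terms:
-194.2 x + 42.6 y = 82.42
285.0 x + 514.8 y = -65063.23
Solving the 2×2 system: x ≈ -25.1, y ≈ -112.5 km.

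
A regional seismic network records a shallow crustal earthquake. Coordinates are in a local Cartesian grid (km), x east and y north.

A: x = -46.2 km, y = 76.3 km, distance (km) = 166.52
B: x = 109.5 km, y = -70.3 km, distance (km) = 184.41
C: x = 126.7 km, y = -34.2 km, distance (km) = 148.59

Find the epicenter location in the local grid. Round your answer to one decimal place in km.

Circle about each station: (x + 46.2)² + (y − 76.3)² = 166.52²; (x − 109.5)² + (y + 70.3)² = 184.41²; (x − 126.7)² + (y + 34.2)² = 148.59².
Subtracting pairs of circle equations eliminates x²+y² and gives linear equations (the radical axes):
311.4 x − 293.2 y = 2698.07
345.8 x − 221.0 y = 14916.32
Solving the 2×2 system: x ≈ 116.0, y ≈ 114.0 km.

x ≈ 116.0 km, y ≈ 114.0 km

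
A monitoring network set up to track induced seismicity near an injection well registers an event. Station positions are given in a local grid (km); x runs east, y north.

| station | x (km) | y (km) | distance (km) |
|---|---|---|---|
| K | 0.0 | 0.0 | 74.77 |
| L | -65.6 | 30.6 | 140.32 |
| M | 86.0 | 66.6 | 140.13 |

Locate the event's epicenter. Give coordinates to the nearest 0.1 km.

37.3 km east, -64.8 km north

Circle about each station: x² + y² = 74.77²; (x + 65.6)² + (y − 30.6)² = 140.32²; (x − 86.0)² + (y − 66.6)² = 140.13².
Subtracting pairs of circle equations eliminates x²+y² and gives linear equations (the radical axes):
-131.2 x + 61.2 y = -8859.43
172.0 x + 133.2 y = -2214.30
Solving the 2×2 system: x ≈ 37.3, y ≈ -64.8 km.
Check against K (with the unrounded x, y): √(x²+y²) = 74.76 ≈ 74.77 km. ✓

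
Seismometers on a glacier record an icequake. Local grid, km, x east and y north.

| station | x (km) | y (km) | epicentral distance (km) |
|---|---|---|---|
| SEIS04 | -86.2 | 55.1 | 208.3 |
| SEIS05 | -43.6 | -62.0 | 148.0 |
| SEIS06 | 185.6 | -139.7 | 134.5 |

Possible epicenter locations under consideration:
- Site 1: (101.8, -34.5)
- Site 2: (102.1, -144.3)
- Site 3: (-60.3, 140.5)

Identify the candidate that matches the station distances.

For each candidate, compare |candidate − station| to the reported distance:
Site 1: residuals SEIS04 0.0, SEIS05 0.0, SEIS06 0.0 → max 0.0 km
Site 2: residuals SEIS04 66.0, SEIS05 19.3, SEIS06 50.9 → max 66.0 km
Site 3: residuals SEIS04 119.1, SEIS05 55.2, SEIS06 238.3 → max 238.3 km
Only Site 1 has all residuals ≈ 0.

Site 1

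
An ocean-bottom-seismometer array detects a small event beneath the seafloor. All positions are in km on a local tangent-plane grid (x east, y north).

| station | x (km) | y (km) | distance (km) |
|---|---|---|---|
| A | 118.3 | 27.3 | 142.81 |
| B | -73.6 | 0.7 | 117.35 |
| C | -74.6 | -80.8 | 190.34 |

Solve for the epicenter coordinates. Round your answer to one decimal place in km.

-6.4 km east, 96.9 km north

Circle about each station: (x − 118.3)² + (y − 27.3)² = 142.81²; (x + 73.6)² + (y − 0.7)² = 117.35²; (x + 74.6)² + (y + 80.8)² = 190.34².
Subtracting the A equation from the B and C equations removes the quadratic terms:
-383.8 x − 53.2 y = -2699.06
-385.8 x − 216.2 y = -18481.00
Solving the 2×2 system: x ≈ -6.4, y ≈ 96.9 km.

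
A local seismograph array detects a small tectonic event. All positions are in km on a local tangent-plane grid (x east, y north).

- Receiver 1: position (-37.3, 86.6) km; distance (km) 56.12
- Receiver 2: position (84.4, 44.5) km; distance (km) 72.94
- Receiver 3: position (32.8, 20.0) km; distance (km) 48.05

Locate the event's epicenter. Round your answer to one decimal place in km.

14.2 km east, 64.3 km north

Circle about each station: (x + 37.3)² + (y − 86.6)² = 56.12²; (x − 84.4)² + (y − 44.5)² = 72.94²; (x − 32.8)² + (y − 20.0)² = 48.05².
Subtracting pairs of circle equations eliminates x²+y² and gives linear equations (the radical axes):
243.4 x − 84.2 y = -1958.03
140.2 x − 133.2 y = -6574.36
Solving the 2×2 system: x ≈ 14.2, y ≈ 64.3 km.
Check against Receiver 1 (with the unrounded x, y): √((x + 37.3)²+(y − 86.6)²) = 56.12 ≈ 56.12 km. ✓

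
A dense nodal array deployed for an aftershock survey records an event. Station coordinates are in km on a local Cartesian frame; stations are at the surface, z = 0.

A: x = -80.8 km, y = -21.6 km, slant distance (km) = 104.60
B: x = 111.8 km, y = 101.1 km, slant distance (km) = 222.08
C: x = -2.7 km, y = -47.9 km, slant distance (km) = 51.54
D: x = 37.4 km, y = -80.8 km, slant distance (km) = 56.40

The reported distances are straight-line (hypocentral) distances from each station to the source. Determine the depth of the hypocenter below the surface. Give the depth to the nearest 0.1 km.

Each station gives a sphere (x−x_i)² + (y−y_i)² + z² = d_i² (stations at z=0).
Subtracting the A sphere from B and C: z² cancels, leaving linear equations in x and y:
385.2 x + 245.4 y = -22653.12
156.2 x − 52.6 y = 3591.29
Solving: x ≈ -5.295, y ≈ -83.999 km (keep extra digits for the depth step; rounded: -5.3, -84.0).
Then from the A sphere: z² = 104.60² − (x + 80.8)² − (y + 21.6)² with x = -5.295, y = -83.999, so z ≈ 36.695 ≈ 36.7 km.

depth ≈ 36.7 km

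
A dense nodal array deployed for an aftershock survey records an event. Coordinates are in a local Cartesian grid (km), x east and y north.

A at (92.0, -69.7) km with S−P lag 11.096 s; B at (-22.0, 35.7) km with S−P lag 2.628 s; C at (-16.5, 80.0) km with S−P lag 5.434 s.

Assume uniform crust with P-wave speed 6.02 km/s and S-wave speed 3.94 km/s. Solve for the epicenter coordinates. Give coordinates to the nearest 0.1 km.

Distance from S−P lag: d = Δt · v_P v_S / (v_P − v_S) = Δt · (6.02·3.94)/(6.02−3.94) ≈ 11.4033·Δt.
So d_A = 126.53, d_B = 29.97, d_C = 61.97 km.
Circle about each station: (x − 92.0)² + (y + 69.7)² = 126.53²; (x + 22.0)² + (y − 35.7)² = 29.97²; (x + 16.5)² + (y − 80.0)² = 61.97².
Subtracting pairs of circle equations eliminates x²+y² and gives linear equations (the radical axes):
-228.0 x + 210.8 y = 3548.04
-217.0 x + 299.4 y = 5519.72
Solving the 2×2 system: x ≈ 4.5, y ≈ 21.7 km.

x ≈ 4.5 km, y ≈ 21.7 km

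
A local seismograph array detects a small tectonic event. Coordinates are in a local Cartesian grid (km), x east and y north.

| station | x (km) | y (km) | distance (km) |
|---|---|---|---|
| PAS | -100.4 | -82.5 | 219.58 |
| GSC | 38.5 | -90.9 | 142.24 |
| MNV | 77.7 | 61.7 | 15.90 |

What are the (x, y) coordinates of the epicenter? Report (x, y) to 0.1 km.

Circle about each station: (x + 100.4)² + (y + 82.5)² = 219.58²; (x − 38.5)² + (y + 90.9)² = 142.24²; (x − 77.7)² + (y − 61.7)² = 15.90².
Subtracting pairs of circle equations eliminates x²+y² and gives linear equations (the radical axes):
277.8 x − 16.8 y = 20841.81
356.2 x + 288.4 y = 40920.34
Solving the 2×2 system: x ≈ 77.8, y ≈ 45.8 km.

77.8 km east, 45.8 km north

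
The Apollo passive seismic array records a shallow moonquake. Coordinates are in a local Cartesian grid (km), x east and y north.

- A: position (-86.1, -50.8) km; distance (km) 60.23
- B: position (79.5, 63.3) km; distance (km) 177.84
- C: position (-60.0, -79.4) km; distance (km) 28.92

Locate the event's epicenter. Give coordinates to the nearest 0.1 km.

x ≈ -31.3 km, y ≈ -75.8 km

Circle about each station: (x + 86.1)² + (y + 50.8)² = 60.23²; (x − 79.5)² + (y − 63.3)² = 177.84²; (x + 60.0)² + (y + 79.4)² = 28.92².
Subtracting the A equation from the B and C equations removes the quadratic terms:
331.2 x + 228.2 y = -27666.12
52.2 x − 57.2 y = 2701.80
Solving the 2×2 system: x ≈ -31.3, y ≈ -75.8 km.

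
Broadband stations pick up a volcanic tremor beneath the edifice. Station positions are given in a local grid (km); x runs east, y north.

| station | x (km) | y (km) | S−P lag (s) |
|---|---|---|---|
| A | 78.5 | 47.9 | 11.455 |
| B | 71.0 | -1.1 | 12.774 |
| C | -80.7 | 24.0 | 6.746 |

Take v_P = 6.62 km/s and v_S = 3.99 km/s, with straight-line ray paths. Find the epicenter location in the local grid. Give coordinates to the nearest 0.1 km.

-33.8 km east, 72.9 km north

Distance from S−P lag: d = Δt · v_P v_S / (v_P − v_S) = Δt · (6.62·3.99)/(6.62−3.99) ≈ 10.0433·Δt.
So d_A = 115.05, d_B = 128.29, d_C = 67.75 km.
Circle about each station: (x − 78.5)² + (y − 47.9)² = 115.05²; (x − 71.0)² + (y + 1.1)² = 128.29²; (x + 80.7)² + (y − 24.0)² = 67.75².
Subtracting the A equation from the B and C equations removes the quadratic terms:
-15.0 x − 98.0 y = -6636.27
-318.4 x − 47.8 y = 7278.27
Solving the 2×2 system: x ≈ -33.8, y ≈ 72.9 km.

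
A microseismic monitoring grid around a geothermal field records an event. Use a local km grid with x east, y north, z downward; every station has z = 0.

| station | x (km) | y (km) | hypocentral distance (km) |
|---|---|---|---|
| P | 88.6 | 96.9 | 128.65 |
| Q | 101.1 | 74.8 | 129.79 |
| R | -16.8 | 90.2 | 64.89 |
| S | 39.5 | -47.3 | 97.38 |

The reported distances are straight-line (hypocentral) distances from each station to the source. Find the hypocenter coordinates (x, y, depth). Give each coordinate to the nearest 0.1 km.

x ≈ -18.5 km, y ≈ 28.4 km, depth ≈ 19.7 km

Each station gives a sphere (x−x_i)² + (y−y_i)² + z² = d_i² (stations at z=0).
Subtracting the P sphere from Q and R: z² cancels, leaving linear equations in x and y:
25.0 x − 44.2 y = -1717.94
-210.8 x − 13.4 y = 3518.82
Solving: x ≈ -18.498, y ≈ 28.405 km (keep extra digits for the depth step; rounded: -18.5, 28.4).
Then from the P sphere: z² = 128.65² − (x − 88.6)² − (y − 96.9)² with x = -18.498, y = 28.405, so z ≈ 19.730 ≈ 19.7 km.
Check against S (with the unrounded solution): distance 97.39 ≈ 97.38 km. ✓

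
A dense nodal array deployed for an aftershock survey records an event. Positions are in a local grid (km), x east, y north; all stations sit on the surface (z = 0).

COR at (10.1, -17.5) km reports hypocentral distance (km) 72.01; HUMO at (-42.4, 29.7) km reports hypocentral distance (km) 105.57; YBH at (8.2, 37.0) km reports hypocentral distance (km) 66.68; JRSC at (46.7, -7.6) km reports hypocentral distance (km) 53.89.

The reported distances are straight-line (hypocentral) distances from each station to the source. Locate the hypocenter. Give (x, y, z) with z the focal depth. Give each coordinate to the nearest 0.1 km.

x ≈ 51.3 km, y ≈ 18.0 km, depth ≈ 47.2 km

Each station gives a sphere (x−x_i)² + (y−y_i)² + z² = d_i² (stations at z=0).
Subtracting the COR sphere from HUMO and YBH: z² cancels, leaving linear equations in x and y:
-105.0 x + 94.4 y = -3687.99
-3.8 x + 109.0 y = 1767.20
Solving: x ≈ 51.308, y ≈ 18.002 km (keep extra digits for the depth step; rounded: 51.3, 18.0).
Then from the COR sphere: z² = 72.01² − (x − 10.1)² − (y + 17.5)² with x = 51.308, y = 18.002, so z ≈ 47.191 ≈ 47.2 km.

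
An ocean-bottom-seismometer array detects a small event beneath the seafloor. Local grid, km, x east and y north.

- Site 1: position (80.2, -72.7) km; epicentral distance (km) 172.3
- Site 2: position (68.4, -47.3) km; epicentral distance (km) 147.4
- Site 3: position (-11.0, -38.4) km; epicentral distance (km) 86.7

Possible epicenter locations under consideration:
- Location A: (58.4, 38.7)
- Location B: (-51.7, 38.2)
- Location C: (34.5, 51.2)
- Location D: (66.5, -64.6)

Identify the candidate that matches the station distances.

For each candidate, compare |candidate − station| to the reported distance:
Location A: residuals Site 1 58.8, Site 2 60.8, Site 3 17.0 → max 60.8 km
Location B: residuals Site 1 0.0, Site 2 0.0, Site 3 0.0 → max 0.0 km
Location C: residuals Site 1 40.2, Site 2 43.2, Site 3 13.8 → max 43.2 km
Location D: residuals Site 1 156.4, Site 2 130.0, Site 3 4.9 → max 156.4 km
Only Location B has all residuals ≈ 0.

Location B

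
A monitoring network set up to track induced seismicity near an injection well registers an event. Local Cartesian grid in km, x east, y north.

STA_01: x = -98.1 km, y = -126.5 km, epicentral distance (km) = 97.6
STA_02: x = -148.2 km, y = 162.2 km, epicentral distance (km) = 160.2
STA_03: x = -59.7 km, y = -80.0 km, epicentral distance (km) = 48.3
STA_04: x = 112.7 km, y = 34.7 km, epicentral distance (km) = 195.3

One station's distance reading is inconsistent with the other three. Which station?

STA_02

Solve using three stations at a time. Using STA_01, STA_03, STA_04 (subtract circle equations pairwise → linear system) gives (x, y) ≈ (-70.7, -32.7).
Distances from that point to each station vs reported:
  STA_01: calculated 97.7 vs reported 97.6 → residual 0.1 km
  STA_02: calculated 209.8 vs reported 160.2 → residual 49.6 km
  STA_03: calculated 48.5 vs reported 48.3 → residual 0.2 km
  STA_04: calculated 195.4 vs reported 195.3 → residual 0.1 km
STA_01, STA_03, STA_04 are mutually consistent (residuals ≈ 0); STA_02 is off by 49.6 km.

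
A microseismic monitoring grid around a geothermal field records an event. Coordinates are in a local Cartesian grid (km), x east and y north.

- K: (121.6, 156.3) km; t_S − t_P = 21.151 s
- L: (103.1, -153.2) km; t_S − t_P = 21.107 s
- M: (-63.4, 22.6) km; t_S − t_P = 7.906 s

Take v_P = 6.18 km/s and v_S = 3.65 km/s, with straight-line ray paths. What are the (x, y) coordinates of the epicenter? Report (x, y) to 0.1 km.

x ≈ 5.5 km, y ≈ 7.7 km

Distance from S−P lag: d = Δt · v_P v_S / (v_P − v_S) = Δt · (6.18·3.65)/(6.18−3.65) ≈ 8.9158·Δt.
So d_K = 188.58, d_L = 188.19, d_M = 70.49 km.
Circle about each station: (x − 121.6)² + (y − 156.3)² = 188.58²; (x − 103.1)² + (y + 153.2)² = 188.19²; (x + 63.4)² + (y − 22.6)² = 70.49².
Subtracting pairs of circle equations eliminates x²+y² and gives linear equations (the radical axes):
-37.0 x − 619.0 y = -4969.46
-370.0 x − 267.4 y = -4092.35
Solving the 2×2 system: x ≈ 5.5, y ≈ 7.7 km.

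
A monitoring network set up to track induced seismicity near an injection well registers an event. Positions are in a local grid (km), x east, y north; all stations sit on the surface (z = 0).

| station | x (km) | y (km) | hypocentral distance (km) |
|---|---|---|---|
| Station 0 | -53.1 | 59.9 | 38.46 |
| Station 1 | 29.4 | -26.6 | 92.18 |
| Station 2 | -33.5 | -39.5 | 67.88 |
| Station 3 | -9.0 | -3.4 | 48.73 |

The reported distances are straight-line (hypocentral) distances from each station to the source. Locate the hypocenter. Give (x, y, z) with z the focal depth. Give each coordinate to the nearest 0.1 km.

(-45.0, 25.6, 15.4)

Each station gives a sphere (x−x_i)² + (y−y_i)² + z² = d_i² (stations at z=0).
Subtracting the Station 0 sphere from Station 1 and Station 2: z² cancels, leaving linear equations in x and y:
165.0 x − 173.0 y = -11853.68
39.2 x − 198.8 y = -6853.64
Solving: x ≈ -44.997, y ≈ 25.602 km (keep extra digits for the depth step; rounded: -45.0, 25.6).
Then from the Station 0 sphere: z² = 38.46² − (x + 53.1)² − (y − 59.9)² with x = -44.997, y = 25.602, so z ≈ 15.400 ≈ 15.4 km.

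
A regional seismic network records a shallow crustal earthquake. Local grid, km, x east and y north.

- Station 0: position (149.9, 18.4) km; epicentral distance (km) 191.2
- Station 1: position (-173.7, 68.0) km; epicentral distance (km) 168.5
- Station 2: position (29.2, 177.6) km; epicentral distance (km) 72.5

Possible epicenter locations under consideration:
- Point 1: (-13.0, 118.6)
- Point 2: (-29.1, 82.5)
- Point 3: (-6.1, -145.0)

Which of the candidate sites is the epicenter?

For each candidate, compare |candidate − station| to the reported distance:
Point 1: residuals Station 0 0.0, Station 1 0.0, Station 2 0.0 → max 0.0 km
Point 2: residuals Station 0 1.1, Station 1 23.2, Station 2 39.0 → max 39.0 km
Point 3: residuals Station 0 34.7, Station 1 102.5, Station 2 252.0 → max 252.0 km
Only Point 1 has all residuals ≈ 0.

Point 1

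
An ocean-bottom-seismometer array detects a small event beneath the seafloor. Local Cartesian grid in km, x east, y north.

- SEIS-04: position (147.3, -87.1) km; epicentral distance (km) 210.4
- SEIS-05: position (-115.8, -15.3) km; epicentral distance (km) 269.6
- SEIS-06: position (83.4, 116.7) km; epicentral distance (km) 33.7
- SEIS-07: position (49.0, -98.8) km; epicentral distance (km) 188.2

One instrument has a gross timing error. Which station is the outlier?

Solve using three stations at a time. Using SEIS-04, SEIS-05, SEIS-06 (subtract circle equations pairwise → linear system) gives (x, y) ≈ (116.8, 121.1).
Distances from that point to each station vs reported:
  SEIS-04: calculated 210.4 vs reported 210.4 → residual 0.0 km
  SEIS-05: calculated 269.6 vs reported 269.6 → residual 0.0 km
  SEIS-06: calculated 33.6 vs reported 33.7 → residual 0.1 km
  SEIS-07: calculated 230.1 vs reported 188.2 → residual 41.9 km
SEIS-04, SEIS-05, SEIS-06 are mutually consistent (residuals ≈ 0); SEIS-07 is off by 41.9 km.

SEIS-07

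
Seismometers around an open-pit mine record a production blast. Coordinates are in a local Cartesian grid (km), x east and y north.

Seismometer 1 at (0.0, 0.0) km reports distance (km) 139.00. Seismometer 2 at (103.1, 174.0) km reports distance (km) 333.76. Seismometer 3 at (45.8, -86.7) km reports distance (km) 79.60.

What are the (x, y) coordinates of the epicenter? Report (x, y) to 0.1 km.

(-14.9, -138.2)

Circle about each station: x² + y² = 139.00²; (x − 103.1)² + (y − 174.0)² = 333.76²; (x − 45.8)² + (y + 86.7)² = 79.60².
Subtracting pairs of circle equations eliminates x²+y² and gives linear equations (the radical axes):
206.2 x + 348.0 y = -51169.13
91.6 x − 173.4 y = 22599.37
Solving the 2×2 system: x ≈ -14.9, y ≈ -138.2 km.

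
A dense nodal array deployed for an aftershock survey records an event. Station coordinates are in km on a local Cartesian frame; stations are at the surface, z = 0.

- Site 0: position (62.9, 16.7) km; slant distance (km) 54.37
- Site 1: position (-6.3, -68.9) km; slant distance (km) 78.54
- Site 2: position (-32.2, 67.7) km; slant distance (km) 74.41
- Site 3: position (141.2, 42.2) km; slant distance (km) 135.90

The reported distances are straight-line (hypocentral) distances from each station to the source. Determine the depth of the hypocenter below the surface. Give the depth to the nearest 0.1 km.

Each station gives a sphere (x−x_i)² + (y−y_i)² + z² = d_i² (stations at z=0).
Subtracting the Site 0 sphere from Site 1 and Site 2: z² cancels, leaving linear equations in x and y:
-138.4 x − 171.2 y = -2660.83
-190.2 x + 102.0 y = -1195.92
Solving: x ≈ 10.200, y ≈ 7.296 km (keep extra digits for the depth step; rounded: 10.2, 7.3).
Then from the Site 0 sphere: z² = 54.37² − (x − 62.9)² − (y − 16.7)² with x = 10.200, y = 7.296, so z ≈ 9.506 ≈ 9.5 km.

9.5 km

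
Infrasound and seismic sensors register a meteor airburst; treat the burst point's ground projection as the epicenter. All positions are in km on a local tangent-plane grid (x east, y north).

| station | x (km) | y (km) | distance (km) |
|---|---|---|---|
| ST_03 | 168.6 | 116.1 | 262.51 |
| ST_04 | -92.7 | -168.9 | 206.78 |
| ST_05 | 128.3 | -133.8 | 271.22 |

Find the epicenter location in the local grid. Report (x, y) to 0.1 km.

-81.9 km east, 37.6 km north

Circle about each station: (x − 168.6)² + (y − 116.1)² = 262.51²; (x + 92.7)² + (y + 168.9)² = 206.78²; (x − 128.3)² + (y + 133.8)² = 271.22².
Subtracting the ST_03 equation from the ST_04 and ST_05 equations removes the quadratic terms:
-522.6 x − 570.0 y = 21368.86
-80.6 x − 499.8 y = -12190.63
Solving the 2×2 system: x ≈ -81.9, y ≈ 37.6 km.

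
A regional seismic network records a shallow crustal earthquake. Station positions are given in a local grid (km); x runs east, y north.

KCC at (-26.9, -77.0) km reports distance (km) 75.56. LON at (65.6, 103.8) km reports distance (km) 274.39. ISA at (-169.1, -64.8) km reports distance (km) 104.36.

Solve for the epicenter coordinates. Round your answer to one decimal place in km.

Circle about each station: (x + 26.9)² + (y + 77.0)² = 75.56²; (x − 65.6)² + (y − 103.8)² = 274.39²; (x + 169.1)² + (y + 64.8)² = 104.36².
Subtracting the KCC equation from the LON and ISA equations removes the quadratic terms:
185.0 x + 361.6 y = -61155.37
-284.4 x + 24.4 y = 20959.54
Solving the 2×2 system: x ≈ -84.5, y ≈ -125.9 km.

-84.5 km east, -125.9 km north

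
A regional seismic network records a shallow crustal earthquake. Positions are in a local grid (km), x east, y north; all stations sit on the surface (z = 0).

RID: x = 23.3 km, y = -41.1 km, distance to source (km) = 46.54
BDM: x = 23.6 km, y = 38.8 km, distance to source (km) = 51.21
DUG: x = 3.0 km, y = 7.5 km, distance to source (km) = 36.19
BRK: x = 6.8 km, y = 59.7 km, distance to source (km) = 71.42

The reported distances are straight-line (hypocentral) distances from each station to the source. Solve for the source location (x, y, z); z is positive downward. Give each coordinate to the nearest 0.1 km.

Each station gives a sphere (x−x_i)² + (y−y_i)² + z² = d_i² (stations at z=0).
Subtracting the RID sphere from BDM and DUG: z² cancels, leaving linear equations in x and y:
0.6 x + 159.8 y = -626.19
-40.6 x + 97.2 y = -1310.59
Solving: x ≈ 22.695, y ≈ -4.004 km (keep extra digits for the depth step; rounded: 22.7, -4.0).
Then from the RID sphere: z² = 46.54² − (x − 23.3)² − (y + 41.1)² with x = 22.695, y = -4.004, so z ≈ 28.098 ≈ 28.1 km.
Check against BRK (with the unrounded solution): distance 71.42 ≈ 71.42 km. ✓

x ≈ 22.7 km, y ≈ -4.0 km, depth ≈ 28.1 km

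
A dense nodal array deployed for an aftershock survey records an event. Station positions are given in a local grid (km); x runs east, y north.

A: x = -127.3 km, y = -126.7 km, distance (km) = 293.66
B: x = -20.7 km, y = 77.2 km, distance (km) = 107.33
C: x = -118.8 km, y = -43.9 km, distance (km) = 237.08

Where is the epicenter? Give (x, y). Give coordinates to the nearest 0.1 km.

Circle about each station: (x + 127.3)² + (y + 126.7)² = 293.66²; (x + 20.7)² + (y − 77.2)² = 107.33²; (x + 118.8)² + (y + 43.9)² = 237.08².
Subtracting the A equation from the B and C equations removes the quadratic terms:
213.2 x + 407.8 y = 48846.62
17.0 x + 165.6 y = 13811.74
Solving the 2×2 system: x ≈ 86.6, y ≈ 74.5 km.
Check against A (with the unrounded x, y): √((x + 127.3)²+(y + 126.7)²) = 293.65 ≈ 293.66 km. ✓

86.6 km east, 74.5 km north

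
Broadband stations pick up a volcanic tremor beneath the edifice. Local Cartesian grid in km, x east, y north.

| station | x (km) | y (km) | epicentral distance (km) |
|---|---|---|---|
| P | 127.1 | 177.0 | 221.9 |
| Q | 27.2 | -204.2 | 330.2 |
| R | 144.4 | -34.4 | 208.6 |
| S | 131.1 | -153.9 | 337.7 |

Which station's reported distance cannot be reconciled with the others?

R

Solve using three stations at a time. Using P, Q, S (subtract circle equations pairwise → linear system) gives (x, y) ≈ (-83.4, 106.9).
Distances from that point to each station vs reported:
  P: calculated 221.9 vs reported 221.9 → residual 0.0 km
  Q: calculated 330.2 vs reported 330.2 → residual 0.0 km
  R: calculated 268.1 vs reported 208.6 → residual 59.5 km
  S: calculated 337.7 vs reported 337.7 → residual 0.0 km
P, Q, S are mutually consistent (residuals ≈ 0); R is off by 59.5 km.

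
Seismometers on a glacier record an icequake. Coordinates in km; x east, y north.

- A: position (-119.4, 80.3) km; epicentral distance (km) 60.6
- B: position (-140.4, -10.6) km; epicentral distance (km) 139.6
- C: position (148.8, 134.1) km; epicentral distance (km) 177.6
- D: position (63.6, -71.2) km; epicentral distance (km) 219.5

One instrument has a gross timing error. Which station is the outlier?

Solve using three stations at a time. Using A, B, D (subtract circle equations pairwise → linear system) gives (x, y) ≈ (-64.8, 106.8).
Distances from that point to each station vs reported:
  A: calculated 60.7 vs reported 60.6 → residual 0.1 km
  B: calculated 139.6 vs reported 139.6 → residual 0.0 km
  C: calculated 215.4 vs reported 177.6 → residual 37.8 km
  D: calculated 219.5 vs reported 219.5 → residual 0.0 km
A, B, D are mutually consistent (residuals ≈ 0); C is off by 37.8 km.

C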